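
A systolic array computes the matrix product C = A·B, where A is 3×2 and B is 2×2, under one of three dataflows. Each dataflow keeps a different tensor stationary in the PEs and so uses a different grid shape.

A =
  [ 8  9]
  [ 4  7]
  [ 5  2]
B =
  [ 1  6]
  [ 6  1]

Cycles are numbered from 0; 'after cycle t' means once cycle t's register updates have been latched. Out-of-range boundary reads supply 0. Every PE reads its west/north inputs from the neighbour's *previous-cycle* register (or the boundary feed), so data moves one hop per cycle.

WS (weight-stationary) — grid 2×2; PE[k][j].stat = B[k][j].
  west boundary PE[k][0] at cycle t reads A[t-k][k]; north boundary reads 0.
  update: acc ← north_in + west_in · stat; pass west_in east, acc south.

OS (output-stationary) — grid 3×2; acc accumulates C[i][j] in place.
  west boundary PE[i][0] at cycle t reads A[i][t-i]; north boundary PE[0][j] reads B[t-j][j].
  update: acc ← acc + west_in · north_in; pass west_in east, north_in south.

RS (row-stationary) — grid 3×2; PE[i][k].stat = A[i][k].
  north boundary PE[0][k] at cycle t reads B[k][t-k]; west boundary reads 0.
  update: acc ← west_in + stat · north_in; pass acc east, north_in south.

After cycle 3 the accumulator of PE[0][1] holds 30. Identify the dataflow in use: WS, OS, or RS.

dataflow = WS

WS [2×2] PE[0][1] across cycles:
  [0] (0,1) acc=0 (h:0 v:0)
  [1] (0,1) acc=48 (h:8 v:48)
  [2] (0,1) acc=24 (h:4 v:24)
  [3] (0,1) acc=30 (h:5 v:30)
OS [3×2] PE[0][1] across cycles:
  [0] (0,1) acc=0 (h:0 v:0)
  [1] (0,1) acc=48 (h:8 v:6)
  [2] (0,1) acc=57 (h:9 v:1)
  [3] (0,1) acc=57 (h:0 v:0)
RS [3×2] PE[0][1] across cycles:
  [0] (0,1) acc=0 (h:0 v:0)
  [1] (0,1) acc=62 (h:62 v:6)
  [2] (0,1) acc=57 (h:57 v:1)
  [3] (0,1) acc=0 (h:0 v:0)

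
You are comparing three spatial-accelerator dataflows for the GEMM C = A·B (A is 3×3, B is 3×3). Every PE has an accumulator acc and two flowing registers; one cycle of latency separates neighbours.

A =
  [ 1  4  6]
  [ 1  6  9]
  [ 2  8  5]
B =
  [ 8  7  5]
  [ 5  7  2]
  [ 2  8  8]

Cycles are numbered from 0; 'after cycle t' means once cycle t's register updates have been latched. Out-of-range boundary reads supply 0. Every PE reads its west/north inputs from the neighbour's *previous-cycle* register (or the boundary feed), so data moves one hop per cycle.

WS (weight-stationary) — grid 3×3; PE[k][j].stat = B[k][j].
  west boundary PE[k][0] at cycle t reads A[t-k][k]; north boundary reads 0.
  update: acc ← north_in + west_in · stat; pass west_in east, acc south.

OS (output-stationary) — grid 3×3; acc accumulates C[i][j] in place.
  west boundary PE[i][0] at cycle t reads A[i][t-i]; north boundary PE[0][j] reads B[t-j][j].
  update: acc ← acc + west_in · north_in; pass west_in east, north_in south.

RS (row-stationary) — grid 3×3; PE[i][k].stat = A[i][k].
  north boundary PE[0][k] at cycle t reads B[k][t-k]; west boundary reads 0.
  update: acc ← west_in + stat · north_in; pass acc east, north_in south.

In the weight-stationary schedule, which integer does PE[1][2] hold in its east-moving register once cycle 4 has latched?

WS 3×3: PE[1][2] cycle-by-cycle (with neighbour feeds):
  t=0 PE[0][2]: acc=0 h=0 v=0
  t=0 PE[1][1]: acc=0 h=0 v=0
  t=0 PE[1][2]: acc=0 h=0 v=0
  t=1 PE[0][2]: acc=0 h=0 v=0
  t=1 PE[1][1]: acc=0 h=0 v=0
  t=1 PE[1][2]: acc=0 h=0 v=0
  t=2 PE[0][2]: acc=5 h=1 v=5
  t=2 PE[1][1]: acc=35 h=4 v=35
  t=2 PE[1][2]: acc=0 h=0 v=0
  t=3 PE[0][2]: acc=5 h=1 v=5
  t=3 PE[1][1]: acc=49 h=6 v=49
  t=3 PE[1][2]: acc=13 h=4 v=13
  t=4 PE[0][2]: acc=10 h=2 v=10
  t=4 PE[1][1]: acc=70 h=8 v=70
  t=4 PE[1][2]: acc=17 h=6 v=17

register = 6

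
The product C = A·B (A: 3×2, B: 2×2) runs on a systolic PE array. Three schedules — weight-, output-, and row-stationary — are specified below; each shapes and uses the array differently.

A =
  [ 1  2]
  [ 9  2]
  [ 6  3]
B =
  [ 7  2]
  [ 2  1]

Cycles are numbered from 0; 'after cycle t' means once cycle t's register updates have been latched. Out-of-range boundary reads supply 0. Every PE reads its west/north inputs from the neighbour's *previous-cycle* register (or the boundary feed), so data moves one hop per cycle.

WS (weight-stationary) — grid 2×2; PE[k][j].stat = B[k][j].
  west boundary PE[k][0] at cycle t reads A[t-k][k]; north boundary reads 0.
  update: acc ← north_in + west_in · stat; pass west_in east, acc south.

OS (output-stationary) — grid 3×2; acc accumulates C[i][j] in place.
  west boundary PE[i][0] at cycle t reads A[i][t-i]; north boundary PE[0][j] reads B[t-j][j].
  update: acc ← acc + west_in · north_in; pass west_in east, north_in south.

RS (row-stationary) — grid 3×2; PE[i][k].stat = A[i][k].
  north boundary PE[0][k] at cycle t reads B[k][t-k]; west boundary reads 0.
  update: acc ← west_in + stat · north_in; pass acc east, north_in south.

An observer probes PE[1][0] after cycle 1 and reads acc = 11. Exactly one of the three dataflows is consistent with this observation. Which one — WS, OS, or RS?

WS [2×2] PE[1][0] across cycles:
  @0  [1,0]  acc 0  |  →0  ↓0
  @1  [1,0]  acc 11  |  →2  ↓11
OS [3×2] PE[1][0] across cycles:
  @0  [1,0]  acc 0  |  →0  ↓0
  @1  [1,0]  acc 63  |  →9  ↓7
RS [3×2] PE[1][0] across cycles:
  @0  [1,0]  acc 0  |  →0  ↓0
  @1  [1,0]  acc 63  |  →63  ↓7

dataflow = WS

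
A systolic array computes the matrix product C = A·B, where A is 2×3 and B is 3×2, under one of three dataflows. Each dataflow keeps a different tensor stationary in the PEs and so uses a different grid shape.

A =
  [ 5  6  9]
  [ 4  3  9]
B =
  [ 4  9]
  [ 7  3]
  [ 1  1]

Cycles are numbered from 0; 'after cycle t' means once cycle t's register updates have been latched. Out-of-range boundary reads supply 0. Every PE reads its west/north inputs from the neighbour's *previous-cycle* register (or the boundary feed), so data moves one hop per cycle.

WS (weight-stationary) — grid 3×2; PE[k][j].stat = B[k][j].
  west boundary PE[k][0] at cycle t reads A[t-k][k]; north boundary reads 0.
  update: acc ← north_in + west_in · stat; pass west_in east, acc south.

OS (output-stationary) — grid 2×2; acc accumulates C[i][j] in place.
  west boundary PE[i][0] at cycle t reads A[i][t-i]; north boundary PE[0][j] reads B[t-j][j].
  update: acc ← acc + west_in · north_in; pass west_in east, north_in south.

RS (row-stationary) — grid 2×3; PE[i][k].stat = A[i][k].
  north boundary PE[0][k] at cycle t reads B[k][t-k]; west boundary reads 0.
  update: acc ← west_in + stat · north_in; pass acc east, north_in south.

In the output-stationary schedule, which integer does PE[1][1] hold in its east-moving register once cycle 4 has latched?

register = 9

OS on a 2×2 grid — tracing PE[1][1] and its feeders:
  [0] (0,1) acc=0 (h:0 v:0)
  [0] (1,0) acc=0 (h:0 v:0)
  [0] (1,1) acc=0 (h:0 v:0)
  [1] (0,1) acc=45 (h:5 v:9)
  [1] (1,0) acc=16 (h:4 v:4)
  [1] (1,1) acc=0 (h:0 v:0)
  [2] (0,1) acc=63 (h:6 v:3)
  [2] (1,0) acc=37 (h:3 v:7)
  [2] (1,1) acc=36 (h:4 v:9)
  [3] (0,1) acc=72 (h:9 v:1)
  [3] (1,0) acc=46 (h:9 v:1)
  [3] (1,1) acc=45 (h:3 v:3)
  [4] (0,1) acc=72 (h:0 v:0)
  [4] (1,0) acc=46 (h:0 v:0)
  [4] (1,1) acc=54 (h:9 v:1)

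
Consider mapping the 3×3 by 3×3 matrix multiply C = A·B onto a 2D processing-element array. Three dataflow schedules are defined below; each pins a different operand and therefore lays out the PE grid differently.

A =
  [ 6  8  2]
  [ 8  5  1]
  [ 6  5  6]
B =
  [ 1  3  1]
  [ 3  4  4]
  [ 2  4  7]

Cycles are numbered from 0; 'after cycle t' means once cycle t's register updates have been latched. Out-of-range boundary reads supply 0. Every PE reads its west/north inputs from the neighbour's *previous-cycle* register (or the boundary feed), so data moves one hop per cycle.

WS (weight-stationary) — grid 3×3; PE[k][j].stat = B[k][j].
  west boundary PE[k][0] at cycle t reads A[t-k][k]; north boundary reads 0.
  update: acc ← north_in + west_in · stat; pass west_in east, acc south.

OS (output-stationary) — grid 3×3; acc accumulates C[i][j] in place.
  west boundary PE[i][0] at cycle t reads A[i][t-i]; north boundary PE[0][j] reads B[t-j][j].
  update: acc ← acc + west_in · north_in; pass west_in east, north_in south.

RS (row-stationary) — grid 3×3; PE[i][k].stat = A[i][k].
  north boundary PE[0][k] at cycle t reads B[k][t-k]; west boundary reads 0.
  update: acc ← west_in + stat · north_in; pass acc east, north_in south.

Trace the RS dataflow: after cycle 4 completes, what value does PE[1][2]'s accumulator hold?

Tracing RS — 3×3 array, target PE[1][2]:
  c0 r0c2: 0 / 0 / 0
  c0 r1c1: 0 / 0 / 0
  c0 r1c2: 0 / 0 / 0
  c1 r0c2: 0 / 0 / 0
  c1 r1c1: 0 / 0 / 0
  c1 r1c2: 0 / 0 / 0
  c2 r0c2: 34 / 34 / 2
  c2 r1c1: 23 / 23 / 3
  c2 r1c2: 0 / 0 / 0
  c3 r0c2: 58 / 58 / 4
  c3 r1c1: 44 / 44 / 4
  c3 r1c2: 25 / 25 / 2
  c4 r0c2: 52 / 52 / 7
  c4 r1c1: 28 / 28 / 4
  c4 r1c2: 48 / 48 / 4

PE[1][2].acc = 48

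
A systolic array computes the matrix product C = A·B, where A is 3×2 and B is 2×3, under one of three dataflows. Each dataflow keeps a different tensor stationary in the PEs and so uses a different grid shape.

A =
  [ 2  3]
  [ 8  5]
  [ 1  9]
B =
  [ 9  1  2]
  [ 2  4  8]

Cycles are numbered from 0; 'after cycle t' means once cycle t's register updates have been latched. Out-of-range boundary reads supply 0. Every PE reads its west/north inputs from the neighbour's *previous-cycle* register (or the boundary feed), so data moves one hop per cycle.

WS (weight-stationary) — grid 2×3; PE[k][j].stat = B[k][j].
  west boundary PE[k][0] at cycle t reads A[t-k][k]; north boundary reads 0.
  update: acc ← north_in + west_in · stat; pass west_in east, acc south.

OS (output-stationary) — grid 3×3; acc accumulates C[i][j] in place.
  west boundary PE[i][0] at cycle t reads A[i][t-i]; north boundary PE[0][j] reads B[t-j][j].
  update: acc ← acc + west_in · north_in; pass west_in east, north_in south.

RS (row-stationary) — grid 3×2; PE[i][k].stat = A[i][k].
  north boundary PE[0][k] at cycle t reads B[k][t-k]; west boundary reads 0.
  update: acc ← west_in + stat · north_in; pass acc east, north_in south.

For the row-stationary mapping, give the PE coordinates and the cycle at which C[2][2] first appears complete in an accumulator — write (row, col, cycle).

RS — PE[2][1] is where C[2][2] collects:
  step 0 · PE2,1: acc=0; fwd→0 fwd↓0
  step 1 · PE2,1: acc=0; fwd→0 fwd↓0
  step 2 · PE2,1: acc=0; fwd→0 fwd↓0
  step 3 · PE2,1: acc=27; fwd→27 fwd↓2
  step 4 · PE2,1: acc=37; fwd→37 fwd↓4
  step 5 · PE2,1: acc=74; fwd→74 fwd↓8

(row, col, cycle) = (2, 1, 5)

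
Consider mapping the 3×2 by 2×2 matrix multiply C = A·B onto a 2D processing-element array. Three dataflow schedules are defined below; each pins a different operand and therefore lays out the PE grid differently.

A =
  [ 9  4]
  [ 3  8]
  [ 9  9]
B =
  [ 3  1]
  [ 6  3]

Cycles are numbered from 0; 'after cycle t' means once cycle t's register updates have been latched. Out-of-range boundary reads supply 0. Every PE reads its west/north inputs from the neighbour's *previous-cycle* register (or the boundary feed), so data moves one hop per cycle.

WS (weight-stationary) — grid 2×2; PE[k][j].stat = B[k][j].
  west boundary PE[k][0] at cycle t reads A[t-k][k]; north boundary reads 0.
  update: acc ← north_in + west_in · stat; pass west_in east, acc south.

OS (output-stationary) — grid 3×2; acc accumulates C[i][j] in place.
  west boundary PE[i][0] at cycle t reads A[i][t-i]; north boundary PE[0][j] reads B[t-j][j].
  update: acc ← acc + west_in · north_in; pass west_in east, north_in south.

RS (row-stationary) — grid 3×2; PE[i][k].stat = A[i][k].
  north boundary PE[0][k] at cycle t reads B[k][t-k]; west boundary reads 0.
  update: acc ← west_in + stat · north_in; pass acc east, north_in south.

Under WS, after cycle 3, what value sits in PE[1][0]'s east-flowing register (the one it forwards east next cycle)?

register = 9

WS on a 2×2 grid — tracing PE[1][0] and its feeders:
  @0  [0,0]  acc 27  |  →9  ↓27
  @0  [1,0]  acc 0  |  →0  ↓0
  @1  [0,0]  acc 9  |  →3  ↓9
  @1  [1,0]  acc 51  |  →4  ↓51
  @2  [0,0]  acc 27  |  →9  ↓27
  @2  [1,0]  acc 57  |  →8  ↓57
  @3  [0,0]  acc 0  |  →0  ↓0
  @3  [1,0]  acc 81  |  →9  ↓81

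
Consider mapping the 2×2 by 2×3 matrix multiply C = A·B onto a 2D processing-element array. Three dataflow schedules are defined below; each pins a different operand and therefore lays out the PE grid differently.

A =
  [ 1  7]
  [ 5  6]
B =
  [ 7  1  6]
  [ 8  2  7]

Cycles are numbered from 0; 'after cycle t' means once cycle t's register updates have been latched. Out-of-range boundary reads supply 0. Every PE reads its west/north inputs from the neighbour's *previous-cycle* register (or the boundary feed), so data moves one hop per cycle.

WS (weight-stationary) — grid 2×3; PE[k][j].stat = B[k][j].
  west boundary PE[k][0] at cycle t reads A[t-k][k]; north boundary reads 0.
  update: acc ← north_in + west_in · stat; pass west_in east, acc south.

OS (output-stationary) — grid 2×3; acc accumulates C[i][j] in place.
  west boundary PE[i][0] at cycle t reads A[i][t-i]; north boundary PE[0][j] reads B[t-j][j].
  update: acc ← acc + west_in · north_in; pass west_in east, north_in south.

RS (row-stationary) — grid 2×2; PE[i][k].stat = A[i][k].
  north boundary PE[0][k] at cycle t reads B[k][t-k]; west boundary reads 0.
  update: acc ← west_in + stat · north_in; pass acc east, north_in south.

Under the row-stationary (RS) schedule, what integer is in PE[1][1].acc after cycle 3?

PE[1][1].acc = 17

RS (2×2). Following PE[1][1] plus its west/north inputs:
  cycle 0: PE[0][1] → acc 0, east 0, south 0
  cycle 0: PE[1][0] → acc 0, east 0, south 0
  cycle 0: PE[1][1] → acc 0, east 0, south 0
  cycle 1: PE[0][1] → acc 63, east 63, south 8
  cycle 1: PE[1][0] → acc 35, east 35, south 7
  cycle 1: PE[1][1] → acc 0, east 0, south 0
  cycle 2: PE[0][1] → acc 15, east 15, south 2
  cycle 2: PE[1][0] → acc 5, east 5, south 1
  cycle 2: PE[1][1] → acc 83, east 83, south 8
  cycle 3: PE[0][1] → acc 55, east 55, south 7
  cycle 3: PE[1][0] → acc 30, east 30, south 6
  cycle 3: PE[1][1] → acc 17, east 17, south 2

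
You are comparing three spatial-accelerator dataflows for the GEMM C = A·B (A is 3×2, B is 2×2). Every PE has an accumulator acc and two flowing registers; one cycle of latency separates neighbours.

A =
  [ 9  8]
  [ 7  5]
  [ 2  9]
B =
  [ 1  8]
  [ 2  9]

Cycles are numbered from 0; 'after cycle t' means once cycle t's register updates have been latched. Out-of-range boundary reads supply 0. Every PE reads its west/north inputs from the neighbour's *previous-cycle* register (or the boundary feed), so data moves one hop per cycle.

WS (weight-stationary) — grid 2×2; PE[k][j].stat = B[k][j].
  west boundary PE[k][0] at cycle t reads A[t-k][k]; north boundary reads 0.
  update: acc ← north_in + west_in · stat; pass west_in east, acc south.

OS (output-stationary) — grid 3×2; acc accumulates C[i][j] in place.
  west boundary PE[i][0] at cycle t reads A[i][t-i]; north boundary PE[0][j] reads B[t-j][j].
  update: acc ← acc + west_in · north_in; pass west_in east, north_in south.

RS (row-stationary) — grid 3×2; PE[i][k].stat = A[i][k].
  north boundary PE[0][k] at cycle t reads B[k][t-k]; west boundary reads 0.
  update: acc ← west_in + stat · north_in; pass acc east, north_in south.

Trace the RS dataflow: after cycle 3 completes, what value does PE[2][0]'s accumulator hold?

PE[2][0].acc = 16

RS (3×2). Following PE[2][0] plus its west/north inputs:
  c0 r1c0: 0 / 0 / 0
  c0 r2c0: 0 / 0 / 0
  c1 r1c0: 7 / 7 / 1
  c1 r2c0: 0 / 0 / 0
  c2 r1c0: 56 / 56 / 8
  c2 r2c0: 2 / 2 / 1
  c3 r1c0: 0 / 0 / 0
  c3 r2c0: 16 / 16 / 8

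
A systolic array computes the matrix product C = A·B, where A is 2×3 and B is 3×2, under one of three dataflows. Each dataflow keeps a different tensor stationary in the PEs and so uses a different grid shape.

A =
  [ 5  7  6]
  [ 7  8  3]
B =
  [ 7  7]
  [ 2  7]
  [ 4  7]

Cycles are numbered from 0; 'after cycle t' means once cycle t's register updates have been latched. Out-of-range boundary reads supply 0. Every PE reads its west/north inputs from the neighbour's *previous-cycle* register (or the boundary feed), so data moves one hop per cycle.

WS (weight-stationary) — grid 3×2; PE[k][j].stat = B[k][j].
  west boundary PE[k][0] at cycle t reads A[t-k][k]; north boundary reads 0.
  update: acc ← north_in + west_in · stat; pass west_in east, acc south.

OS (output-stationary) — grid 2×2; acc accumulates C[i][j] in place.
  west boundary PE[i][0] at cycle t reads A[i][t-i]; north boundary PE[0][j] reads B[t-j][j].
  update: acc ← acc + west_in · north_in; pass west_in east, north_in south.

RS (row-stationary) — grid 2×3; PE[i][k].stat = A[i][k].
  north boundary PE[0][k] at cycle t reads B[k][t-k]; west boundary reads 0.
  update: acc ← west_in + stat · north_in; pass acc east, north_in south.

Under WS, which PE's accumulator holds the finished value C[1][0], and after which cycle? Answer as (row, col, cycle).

WS: C[1][0] accumulates in PE[2][0]:
  0: (2,0).acc=0  regs=<0,0>
  1: (2,0).acc=0  regs=<0,0>
  2: (2,0).acc=73  regs=<6,73>
  3: (2,0).acc=77  regs=<3,77>

(row, col, cycle) = (2, 0, 3)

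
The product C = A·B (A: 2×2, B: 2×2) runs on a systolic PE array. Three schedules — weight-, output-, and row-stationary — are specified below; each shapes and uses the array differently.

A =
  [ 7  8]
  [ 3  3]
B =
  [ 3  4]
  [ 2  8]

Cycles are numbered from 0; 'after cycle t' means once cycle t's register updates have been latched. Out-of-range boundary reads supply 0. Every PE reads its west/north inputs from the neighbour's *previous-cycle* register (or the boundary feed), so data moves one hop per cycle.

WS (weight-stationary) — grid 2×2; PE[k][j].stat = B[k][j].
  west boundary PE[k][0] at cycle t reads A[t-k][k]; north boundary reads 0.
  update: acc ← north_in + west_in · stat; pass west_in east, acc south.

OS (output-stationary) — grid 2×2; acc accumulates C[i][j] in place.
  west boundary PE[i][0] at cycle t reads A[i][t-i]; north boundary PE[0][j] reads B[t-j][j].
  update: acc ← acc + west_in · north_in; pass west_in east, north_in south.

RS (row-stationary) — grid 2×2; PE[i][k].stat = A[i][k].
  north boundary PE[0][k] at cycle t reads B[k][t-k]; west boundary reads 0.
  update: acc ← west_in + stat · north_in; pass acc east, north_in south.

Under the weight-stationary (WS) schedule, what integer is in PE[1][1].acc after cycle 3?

WS 2×2: PE[1][1] cycle-by-cycle (with neighbour feeds):
  @0  [0,1]  acc 0  |  →0  ↓0
  @0  [1,0]  acc 0  |  →0  ↓0
  @0  [1,1]  acc 0  |  →0  ↓0
  @1  [0,1]  acc 28  |  →7  ↓28
  @1  [1,0]  acc 37  |  →8  ↓37
  @1  [1,1]  acc 0  |  →0  ↓0
  @2  [0,1]  acc 12  |  →3  ↓12
  @2  [1,0]  acc 15  |  →3  ↓15
  @2  [1,1]  acc 92  |  →8  ↓92
  @3  [0,1]  acc 0  |  →0  ↓0
  @3  [1,0]  acc 0  |  →0  ↓0
  @3  [1,1]  acc 36  |  →3  ↓36

PE[1][1].acc = 36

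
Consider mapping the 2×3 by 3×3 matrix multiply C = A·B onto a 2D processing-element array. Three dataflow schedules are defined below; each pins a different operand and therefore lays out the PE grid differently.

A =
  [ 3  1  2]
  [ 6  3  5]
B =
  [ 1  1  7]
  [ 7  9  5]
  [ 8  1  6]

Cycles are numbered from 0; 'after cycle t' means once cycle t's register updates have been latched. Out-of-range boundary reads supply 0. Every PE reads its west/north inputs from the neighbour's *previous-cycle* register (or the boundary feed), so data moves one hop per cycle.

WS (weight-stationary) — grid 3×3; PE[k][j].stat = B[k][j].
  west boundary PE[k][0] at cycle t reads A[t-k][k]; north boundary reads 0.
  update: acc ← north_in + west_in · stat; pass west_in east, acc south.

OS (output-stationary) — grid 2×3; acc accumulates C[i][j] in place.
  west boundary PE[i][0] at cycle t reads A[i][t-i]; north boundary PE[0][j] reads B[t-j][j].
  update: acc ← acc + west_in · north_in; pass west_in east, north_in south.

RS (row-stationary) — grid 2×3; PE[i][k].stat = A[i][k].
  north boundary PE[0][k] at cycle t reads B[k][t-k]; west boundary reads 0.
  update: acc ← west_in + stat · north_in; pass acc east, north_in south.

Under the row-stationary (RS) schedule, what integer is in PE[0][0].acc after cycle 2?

RS (2×3). Following PE[0][0] plus its west/north inputs:
  @0  [0,0]  acc 3  |  →3  ↓1
  @1  [0,0]  acc 3  |  →3  ↓1
  @2  [0,0]  acc 21  |  →21  ↓7

PE[0][0].acc = 21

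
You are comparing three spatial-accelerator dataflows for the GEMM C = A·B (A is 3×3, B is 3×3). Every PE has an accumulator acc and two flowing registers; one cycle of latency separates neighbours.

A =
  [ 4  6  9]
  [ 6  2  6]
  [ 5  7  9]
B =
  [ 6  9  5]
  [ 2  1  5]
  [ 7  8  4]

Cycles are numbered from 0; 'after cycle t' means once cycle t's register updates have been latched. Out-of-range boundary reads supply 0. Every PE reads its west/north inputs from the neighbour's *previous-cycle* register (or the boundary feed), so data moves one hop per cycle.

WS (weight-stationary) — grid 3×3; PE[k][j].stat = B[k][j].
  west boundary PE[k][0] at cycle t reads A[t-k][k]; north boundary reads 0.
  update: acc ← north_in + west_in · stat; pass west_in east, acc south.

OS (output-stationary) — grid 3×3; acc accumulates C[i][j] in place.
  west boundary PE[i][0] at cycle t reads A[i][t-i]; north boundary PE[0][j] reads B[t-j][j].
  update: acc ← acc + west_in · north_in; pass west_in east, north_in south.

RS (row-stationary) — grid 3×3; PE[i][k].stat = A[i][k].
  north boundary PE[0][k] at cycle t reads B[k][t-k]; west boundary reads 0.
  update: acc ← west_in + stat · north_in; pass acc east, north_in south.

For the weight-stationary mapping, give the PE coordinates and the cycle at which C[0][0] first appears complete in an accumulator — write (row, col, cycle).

WS — PE[2][0] is where C[0][0] collects:
  0: (2,0).acc=0  regs=<0,0>
  1: (2,0).acc=0  regs=<0,0>
  2: (2,0).acc=99  regs=<9,99>

(row, col, cycle) = (2, 0, 2)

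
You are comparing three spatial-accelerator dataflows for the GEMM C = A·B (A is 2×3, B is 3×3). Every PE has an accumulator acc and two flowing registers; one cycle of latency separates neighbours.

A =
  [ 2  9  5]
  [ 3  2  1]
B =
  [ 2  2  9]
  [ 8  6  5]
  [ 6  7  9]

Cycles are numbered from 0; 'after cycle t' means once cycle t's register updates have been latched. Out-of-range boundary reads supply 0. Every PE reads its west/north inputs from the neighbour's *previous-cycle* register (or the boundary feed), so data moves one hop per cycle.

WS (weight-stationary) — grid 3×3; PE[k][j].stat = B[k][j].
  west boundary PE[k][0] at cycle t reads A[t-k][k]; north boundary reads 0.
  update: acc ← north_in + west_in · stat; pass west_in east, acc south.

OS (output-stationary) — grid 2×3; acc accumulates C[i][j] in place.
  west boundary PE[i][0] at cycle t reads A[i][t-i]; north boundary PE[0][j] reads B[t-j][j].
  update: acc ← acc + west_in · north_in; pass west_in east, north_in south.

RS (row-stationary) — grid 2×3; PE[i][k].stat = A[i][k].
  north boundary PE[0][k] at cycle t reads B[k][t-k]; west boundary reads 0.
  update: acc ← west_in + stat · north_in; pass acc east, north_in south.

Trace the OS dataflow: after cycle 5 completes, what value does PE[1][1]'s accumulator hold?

PE[1][1].acc = 25

Tracing OS — 2×3 array, target PE[1][1]:
  after 0 — PE[0][1] acc=0, pass-E 0, pass-S 0
  after 0 — PE[1][0] acc=0, pass-E 0, pass-S 0
  after 0 — PE[1][1] acc=0, pass-E 0, pass-S 0
  after 1 — PE[0][1] acc=4, pass-E 2, pass-S 2
  after 1 — PE[1][0] acc=6, pass-E 3, pass-S 2
  after 1 — PE[1][1] acc=0, pass-E 0, pass-S 0
  after 2 — PE[0][1] acc=58, pass-E 9, pass-S 6
  after 2 — PE[1][0] acc=22, pass-E 2, pass-S 8
  after 2 — PE[1][1] acc=6, pass-E 3, pass-S 2
  after 3 — PE[0][1] acc=93, pass-E 5, pass-S 7
  after 3 — PE[1][0] acc=28, pass-E 1, pass-S 6
  after 3 — PE[1][1] acc=18, pass-E 2, pass-S 6
  after 4 — PE[0][1] acc=93, pass-E 0, pass-S 0
  after 4 — PE[1][0] acc=28, pass-E 0, pass-S 0
  after 4 — PE[1][1] acc=25, pass-E 1, pass-S 7
  after 5 — PE[0][1] acc=93, pass-E 0, pass-S 0
  after 5 — PE[1][0] acc=28, pass-E 0, pass-S 0
  after 5 — PE[1][1] acc=25, pass-E 0, pass-S 0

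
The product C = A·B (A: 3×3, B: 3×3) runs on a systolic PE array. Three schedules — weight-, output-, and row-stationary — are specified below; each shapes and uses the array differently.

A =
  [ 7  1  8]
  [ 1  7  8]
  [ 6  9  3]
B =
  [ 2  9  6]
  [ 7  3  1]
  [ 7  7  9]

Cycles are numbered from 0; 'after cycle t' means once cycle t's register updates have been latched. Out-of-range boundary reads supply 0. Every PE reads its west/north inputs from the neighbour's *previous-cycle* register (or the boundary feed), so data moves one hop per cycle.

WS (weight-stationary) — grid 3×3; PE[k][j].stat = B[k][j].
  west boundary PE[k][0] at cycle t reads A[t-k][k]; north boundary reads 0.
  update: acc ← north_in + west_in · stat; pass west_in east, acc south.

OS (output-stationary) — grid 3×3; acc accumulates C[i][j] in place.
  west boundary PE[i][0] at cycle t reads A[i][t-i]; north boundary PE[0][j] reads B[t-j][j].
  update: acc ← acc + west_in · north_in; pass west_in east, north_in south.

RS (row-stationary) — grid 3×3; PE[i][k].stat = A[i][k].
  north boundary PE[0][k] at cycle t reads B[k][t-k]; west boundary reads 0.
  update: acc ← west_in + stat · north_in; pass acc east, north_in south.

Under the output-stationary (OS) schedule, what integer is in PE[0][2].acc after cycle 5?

OS on a 3×3 grid — tracing PE[0][2] and its feeders:
  t=0 PE[0][1]: acc=0 h=0 v=0
  t=0 PE[0][2]: acc=0 h=0 v=0
  t=1 PE[0][1]: acc=63 h=7 v=9
  t=1 PE[0][2]: acc=0 h=0 v=0
  t=2 PE[0][1]: acc=66 h=1 v=3
  t=2 PE[0][2]: acc=42 h=7 v=6
  t=3 PE[0][1]: acc=122 h=8 v=7
  t=3 PE[0][2]: acc=43 h=1 v=1
  t=4 PE[0][1]: acc=122 h=0 v=0
  t=4 PE[0][2]: acc=115 h=8 v=9
  t=5 PE[0][1]: acc=122 h=0 v=0
  t=5 PE[0][2]: acc=115 h=0 v=0

PE[0][2].acc = 115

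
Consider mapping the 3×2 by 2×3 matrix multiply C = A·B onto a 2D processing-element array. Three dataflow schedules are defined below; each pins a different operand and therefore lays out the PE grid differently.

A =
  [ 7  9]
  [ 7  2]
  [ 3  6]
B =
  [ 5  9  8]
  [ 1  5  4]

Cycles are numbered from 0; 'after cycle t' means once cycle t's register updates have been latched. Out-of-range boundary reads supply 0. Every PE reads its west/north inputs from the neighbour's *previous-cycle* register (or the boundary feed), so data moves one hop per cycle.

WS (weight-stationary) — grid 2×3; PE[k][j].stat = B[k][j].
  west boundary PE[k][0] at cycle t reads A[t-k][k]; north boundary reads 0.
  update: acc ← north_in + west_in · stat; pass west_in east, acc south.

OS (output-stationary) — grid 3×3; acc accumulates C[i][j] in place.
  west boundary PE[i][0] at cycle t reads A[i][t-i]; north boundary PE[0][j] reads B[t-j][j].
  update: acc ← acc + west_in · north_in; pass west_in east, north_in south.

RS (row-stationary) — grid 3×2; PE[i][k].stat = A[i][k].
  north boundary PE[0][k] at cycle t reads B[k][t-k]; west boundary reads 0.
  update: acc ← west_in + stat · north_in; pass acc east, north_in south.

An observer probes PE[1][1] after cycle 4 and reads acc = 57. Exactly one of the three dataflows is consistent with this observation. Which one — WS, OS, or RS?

Under WS (2×3), PE[1][1]:
  after 0 — PE[1][1] acc=0, pass-E 0, pass-S 0
  after 1 — PE[1][1] acc=0, pass-E 0, pass-S 0
  after 2 — PE[1][1] acc=108, pass-E 9, pass-S 108
  after 3 — PE[1][1] acc=73, pass-E 2, pass-S 73
  after 4 — PE[1][1] acc=57, pass-E 6, pass-S 57
Under OS (3×3), PE[1][1]:
  after 0 — PE[1][1] acc=0, pass-E 0, pass-S 0
  after 1 — PE[1][1] acc=0, pass-E 0, pass-S 0
  after 2 — PE[1][1] acc=63, pass-E 7, pass-S 9
  after 3 — PE[1][1] acc=73, pass-E 2, pass-S 5
  after 4 — PE[1][1] acc=73, pass-E 0, pass-S 0
Under RS (3×2), PE[1][1]:
  after 0 — PE[1][1] acc=0, pass-E 0, pass-S 0
  after 1 — PE[1][1] acc=0, pass-E 0, pass-S 0
  after 2 — PE[1][1] acc=37, pass-E 37, pass-S 1
  after 3 — PE[1][1] acc=73, pass-E 73, pass-S 5
  after 4 — PE[1][1] acc=64, pass-E 64, pass-S 4

dataflow = WS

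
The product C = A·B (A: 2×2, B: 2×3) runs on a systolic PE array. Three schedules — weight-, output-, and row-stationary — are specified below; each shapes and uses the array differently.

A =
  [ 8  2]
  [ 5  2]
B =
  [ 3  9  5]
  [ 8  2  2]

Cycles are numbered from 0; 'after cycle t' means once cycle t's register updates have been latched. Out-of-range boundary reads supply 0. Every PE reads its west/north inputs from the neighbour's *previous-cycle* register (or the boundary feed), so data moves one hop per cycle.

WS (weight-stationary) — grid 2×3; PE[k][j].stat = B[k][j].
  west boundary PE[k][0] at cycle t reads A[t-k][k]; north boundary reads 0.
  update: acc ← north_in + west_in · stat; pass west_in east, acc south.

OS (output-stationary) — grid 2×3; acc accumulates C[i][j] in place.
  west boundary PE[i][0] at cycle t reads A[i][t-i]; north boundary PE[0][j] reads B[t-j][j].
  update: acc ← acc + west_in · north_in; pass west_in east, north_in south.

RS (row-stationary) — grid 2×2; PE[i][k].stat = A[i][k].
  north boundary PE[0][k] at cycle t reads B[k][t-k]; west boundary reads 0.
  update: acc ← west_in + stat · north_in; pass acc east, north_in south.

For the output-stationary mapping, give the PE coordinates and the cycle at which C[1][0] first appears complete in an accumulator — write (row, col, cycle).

(row, col, cycle) = (1, 0, 2)

OS: C[1][0] accumulates in PE[1][0]:
  0: (1,0).acc=0  regs=<0,0>
  1: (1,0).acc=15  regs=<5,3>
  2: (1,0).acc=31  regs=<2,8>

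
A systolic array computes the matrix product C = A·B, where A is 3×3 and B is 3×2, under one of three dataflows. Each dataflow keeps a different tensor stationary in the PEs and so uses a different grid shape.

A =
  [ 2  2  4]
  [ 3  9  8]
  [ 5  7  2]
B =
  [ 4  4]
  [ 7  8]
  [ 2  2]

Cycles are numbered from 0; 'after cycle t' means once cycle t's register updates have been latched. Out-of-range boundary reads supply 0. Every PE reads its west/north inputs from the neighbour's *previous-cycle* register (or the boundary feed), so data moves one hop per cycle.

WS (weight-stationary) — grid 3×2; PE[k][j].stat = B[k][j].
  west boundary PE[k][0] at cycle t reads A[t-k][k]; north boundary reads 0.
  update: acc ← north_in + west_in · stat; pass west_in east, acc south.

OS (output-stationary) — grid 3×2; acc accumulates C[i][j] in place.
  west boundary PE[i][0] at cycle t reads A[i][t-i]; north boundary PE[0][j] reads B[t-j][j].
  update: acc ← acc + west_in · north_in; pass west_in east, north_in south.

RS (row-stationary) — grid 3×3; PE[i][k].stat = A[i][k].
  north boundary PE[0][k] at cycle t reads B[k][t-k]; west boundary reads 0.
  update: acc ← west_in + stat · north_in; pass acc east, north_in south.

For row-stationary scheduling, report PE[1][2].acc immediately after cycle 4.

RS on a 3×3 grid — tracing PE[1][2] and its feeders:
  t=0 PE[0][2]: acc=0 h=0 v=0
  t=0 PE[1][1]: acc=0 h=0 v=0
  t=0 PE[1][2]: acc=0 h=0 v=0
  t=1 PE[0][2]: acc=0 h=0 v=0
  t=1 PE[1][1]: acc=0 h=0 v=0
  t=1 PE[1][2]: acc=0 h=0 v=0
  t=2 PE[0][2]: acc=30 h=30 v=2
  t=2 PE[1][1]: acc=75 h=75 v=7
  t=2 PE[1][2]: acc=0 h=0 v=0
  t=3 PE[0][2]: acc=32 h=32 v=2
  t=3 PE[1][1]: acc=84 h=84 v=8
  t=3 PE[1][2]: acc=91 h=91 v=2
  t=4 PE[0][2]: acc=0 h=0 v=0
  t=4 PE[1][1]: acc=0 h=0 v=0
  t=4 PE[1][2]: acc=100 h=100 v=2

PE[1][2].acc = 100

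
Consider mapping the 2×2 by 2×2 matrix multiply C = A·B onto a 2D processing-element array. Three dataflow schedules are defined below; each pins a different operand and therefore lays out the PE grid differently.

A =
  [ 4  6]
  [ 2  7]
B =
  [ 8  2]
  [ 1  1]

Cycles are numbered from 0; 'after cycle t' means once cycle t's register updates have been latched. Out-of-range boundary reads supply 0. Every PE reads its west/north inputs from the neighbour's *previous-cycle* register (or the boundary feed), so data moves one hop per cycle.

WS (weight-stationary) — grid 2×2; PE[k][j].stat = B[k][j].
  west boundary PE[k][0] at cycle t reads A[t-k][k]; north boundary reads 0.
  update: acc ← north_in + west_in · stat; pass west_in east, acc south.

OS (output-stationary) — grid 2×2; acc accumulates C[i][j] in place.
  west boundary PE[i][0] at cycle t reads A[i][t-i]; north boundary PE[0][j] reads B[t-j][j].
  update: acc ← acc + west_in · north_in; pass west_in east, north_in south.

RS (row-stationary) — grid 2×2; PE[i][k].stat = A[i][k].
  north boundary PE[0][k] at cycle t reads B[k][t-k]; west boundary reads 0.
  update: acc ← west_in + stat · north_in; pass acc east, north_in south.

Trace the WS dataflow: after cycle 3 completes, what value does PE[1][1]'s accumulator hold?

PE[1][1].acc = 11

WS 2×2: PE[1][1] cycle-by-cycle (with neighbour feeds):
  [0] (0,1) acc=0 (h:0 v:0)
  [0] (1,0) acc=0 (h:0 v:0)
  [0] (1,1) acc=0 (h:0 v:0)
  [1] (0,1) acc=8 (h:4 v:8)
  [1] (1,0) acc=38 (h:6 v:38)
  [1] (1,1) acc=0 (h:0 v:0)
  [2] (0,1) acc=4 (h:2 v:4)
  [2] (1,0) acc=23 (h:7 v:23)
  [2] (1,1) acc=14 (h:6 v:14)
  [3] (0,1) acc=0 (h:0 v:0)
  [3] (1,0) acc=0 (h:0 v:0)
  [3] (1,1) acc=11 (h:7 v:11)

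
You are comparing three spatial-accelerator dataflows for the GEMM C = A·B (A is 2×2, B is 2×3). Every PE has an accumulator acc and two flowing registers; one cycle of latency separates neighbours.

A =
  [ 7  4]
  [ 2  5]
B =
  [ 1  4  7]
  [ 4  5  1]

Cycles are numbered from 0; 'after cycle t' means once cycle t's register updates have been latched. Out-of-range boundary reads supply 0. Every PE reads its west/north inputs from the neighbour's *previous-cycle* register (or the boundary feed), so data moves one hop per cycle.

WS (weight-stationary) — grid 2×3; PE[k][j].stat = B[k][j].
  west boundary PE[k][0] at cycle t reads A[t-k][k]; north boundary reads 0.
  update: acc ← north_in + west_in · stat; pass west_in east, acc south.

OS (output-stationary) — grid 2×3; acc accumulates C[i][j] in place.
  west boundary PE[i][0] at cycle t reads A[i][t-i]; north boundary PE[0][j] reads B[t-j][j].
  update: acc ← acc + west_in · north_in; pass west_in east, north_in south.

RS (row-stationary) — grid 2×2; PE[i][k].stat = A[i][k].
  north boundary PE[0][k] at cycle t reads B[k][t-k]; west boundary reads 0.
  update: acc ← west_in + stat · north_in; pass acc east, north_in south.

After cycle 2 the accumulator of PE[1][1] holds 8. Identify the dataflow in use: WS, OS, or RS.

dataflow = OS

Under WS (2×3), PE[1][1]:
  t=0 PE[1][1]: acc=0 h=0 v=0
  t=1 PE[1][1]: acc=0 h=0 v=0
  t=2 PE[1][1]: acc=48 h=4 v=48
Under OS (2×3), PE[1][1]:
  t=0 PE[1][1]: acc=0 h=0 v=0
  t=1 PE[1][1]: acc=0 h=0 v=0
  t=2 PE[1][1]: acc=8 h=2 v=4
Under RS (2×2), PE[1][1]:
  t=0 PE[1][1]: acc=0 h=0 v=0
  t=1 PE[1][1]: acc=0 h=0 v=0
  t=2 PE[1][1]: acc=22 h=22 v=4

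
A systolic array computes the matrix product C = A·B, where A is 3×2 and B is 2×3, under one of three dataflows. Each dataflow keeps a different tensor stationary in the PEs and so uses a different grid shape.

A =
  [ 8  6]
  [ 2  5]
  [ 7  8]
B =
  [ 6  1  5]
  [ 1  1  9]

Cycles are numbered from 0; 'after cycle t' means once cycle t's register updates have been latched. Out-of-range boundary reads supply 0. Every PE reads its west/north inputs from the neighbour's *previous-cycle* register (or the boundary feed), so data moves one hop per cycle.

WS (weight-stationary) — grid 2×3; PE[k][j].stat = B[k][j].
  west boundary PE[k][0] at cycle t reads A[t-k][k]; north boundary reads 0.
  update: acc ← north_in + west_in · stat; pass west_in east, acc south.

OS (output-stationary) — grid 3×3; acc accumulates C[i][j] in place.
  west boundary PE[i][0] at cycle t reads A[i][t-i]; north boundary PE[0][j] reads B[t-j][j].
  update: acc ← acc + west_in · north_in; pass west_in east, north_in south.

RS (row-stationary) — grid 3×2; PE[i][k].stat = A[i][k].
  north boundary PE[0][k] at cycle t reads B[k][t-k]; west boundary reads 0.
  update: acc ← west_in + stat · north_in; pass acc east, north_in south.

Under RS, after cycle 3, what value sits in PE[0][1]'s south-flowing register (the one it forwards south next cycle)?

register = 9

RS on a 3×2 grid — tracing PE[0][1] and its feeders:
  t=0 PE[0][0]: acc=48 h=48 v=6
  t=0 PE[0][1]: acc=0 h=0 v=0
  t=1 PE[0][0]: acc=8 h=8 v=1
  t=1 PE[0][1]: acc=54 h=54 v=1
  t=2 PE[0][0]: acc=40 h=40 v=5
  t=2 PE[0][1]: acc=14 h=14 v=1
  t=3 PE[0][0]: acc=0 h=0 v=0
  t=3 PE[0][1]: acc=94 h=94 v=9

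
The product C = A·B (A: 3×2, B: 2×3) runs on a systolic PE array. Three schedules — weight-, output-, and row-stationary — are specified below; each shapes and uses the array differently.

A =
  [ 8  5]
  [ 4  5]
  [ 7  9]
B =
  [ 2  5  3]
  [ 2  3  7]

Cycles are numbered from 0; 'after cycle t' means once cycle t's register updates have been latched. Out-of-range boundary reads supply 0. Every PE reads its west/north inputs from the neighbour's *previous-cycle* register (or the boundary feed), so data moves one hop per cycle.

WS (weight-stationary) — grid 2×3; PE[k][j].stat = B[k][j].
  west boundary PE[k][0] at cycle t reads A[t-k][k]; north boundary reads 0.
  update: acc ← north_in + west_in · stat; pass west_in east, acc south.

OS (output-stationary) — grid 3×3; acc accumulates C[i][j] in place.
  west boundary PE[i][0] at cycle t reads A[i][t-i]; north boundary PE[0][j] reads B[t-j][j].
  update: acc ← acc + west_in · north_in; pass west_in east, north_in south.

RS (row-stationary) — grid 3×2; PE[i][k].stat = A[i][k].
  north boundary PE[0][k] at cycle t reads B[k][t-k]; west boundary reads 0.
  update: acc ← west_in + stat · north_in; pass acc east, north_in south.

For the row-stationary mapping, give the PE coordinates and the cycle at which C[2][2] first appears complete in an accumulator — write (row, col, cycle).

Under RS, C[2][2] lands at PE[2][1]:
  0: (2,1).acc=0  regs=<0,0>
  1: (2,1).acc=0  regs=<0,0>
  2: (2,1).acc=0  regs=<0,0>
  3: (2,1).acc=32  regs=<32,2>
  4: (2,1).acc=62  regs=<62,3>
  5: (2,1).acc=84  regs=<84,7>

(row, col, cycle) = (2, 1, 5)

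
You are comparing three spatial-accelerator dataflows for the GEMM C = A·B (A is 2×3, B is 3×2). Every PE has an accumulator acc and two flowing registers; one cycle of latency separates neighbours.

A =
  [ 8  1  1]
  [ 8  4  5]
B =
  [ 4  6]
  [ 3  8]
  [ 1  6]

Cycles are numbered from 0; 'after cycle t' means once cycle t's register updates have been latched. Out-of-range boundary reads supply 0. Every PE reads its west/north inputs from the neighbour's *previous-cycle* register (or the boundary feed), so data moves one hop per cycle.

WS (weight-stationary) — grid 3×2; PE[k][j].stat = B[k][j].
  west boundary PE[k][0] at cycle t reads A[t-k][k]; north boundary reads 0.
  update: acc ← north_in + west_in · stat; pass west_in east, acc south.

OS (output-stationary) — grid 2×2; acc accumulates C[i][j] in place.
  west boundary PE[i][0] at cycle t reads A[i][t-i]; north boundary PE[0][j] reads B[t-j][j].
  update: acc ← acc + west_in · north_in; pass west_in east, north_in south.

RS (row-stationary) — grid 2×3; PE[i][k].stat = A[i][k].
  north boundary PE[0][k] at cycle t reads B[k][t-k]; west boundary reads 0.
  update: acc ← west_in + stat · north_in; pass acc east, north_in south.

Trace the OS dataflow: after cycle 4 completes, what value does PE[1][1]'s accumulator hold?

PE[1][1].acc = 110

Tracing OS — 2×2 array, target PE[1][1]:
  c0 r0c1: 0 / 0 / 0
  c0 r1c0: 0 / 0 / 0
  c0 r1c1: 0 / 0 / 0
  c1 r0c1: 48 / 8 / 6
  c1 r1c0: 32 / 8 / 4
  c1 r1c1: 0 / 0 / 0
  c2 r0c1: 56 / 1 / 8
  c2 r1c0: 44 / 4 / 3
  c2 r1c1: 48 / 8 / 6
  c3 r0c1: 62 / 1 / 6
  c3 r1c0: 49 / 5 / 1
  c3 r1c1: 80 / 4 / 8
  c4 r0c1: 62 / 0 / 0
  c4 r1c0: 49 / 0 / 0
  c4 r1c1: 110 / 5 / 6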